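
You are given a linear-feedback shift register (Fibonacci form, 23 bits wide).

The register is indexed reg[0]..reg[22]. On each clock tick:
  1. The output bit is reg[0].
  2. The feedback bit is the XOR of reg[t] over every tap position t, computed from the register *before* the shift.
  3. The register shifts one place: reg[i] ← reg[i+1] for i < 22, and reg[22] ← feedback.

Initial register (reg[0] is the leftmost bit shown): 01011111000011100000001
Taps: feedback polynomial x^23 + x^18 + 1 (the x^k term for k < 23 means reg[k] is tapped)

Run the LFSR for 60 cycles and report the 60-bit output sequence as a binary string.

010111110000111000000010101010110100011000110100111100010000

step | reg (before) | out | fb
   0 | 01011111000011100000001 | 0 | 0
   1 | 10111110000111000000010 | 1 | 1
   2 | 01111100001110000000101 | 0 | 0
   3 | 11111000011100000001010 | 1 | 1
   4 | 11110000111000000010101 | 1 | 0
   5 | 11100001110000000101010 | 1 | 1
   6 | 11000011100000001010101 | 1 | 0
   7 | 10000111000000010101010 | 1 | 1
   8 | 00001110000000101010101 | 0 | 1
   9 | 00011100000001010101011 | 0 | 0
  10 | 00111000000010101010110 | 0 | 1
  11 | 01110000000101010101101 | 0 | 0
  12 | 11100000001010101011010 | 1 | 0
  13 | 11000000010101010110100 | 1 | 0
  14 | 10000000101010101101000 | 1 | 1
  15 | 00000001010101011010001 | 0 | 1
  16 | 00000010101010110100011 | 0 | 0
  17 | 00000101010101101000110 | 0 | 0
  18 | 00001010101011010001100 | 0 | 0
  19 | 00010101010110100011000 | 0 | 1
  20 | 00101010101101000110001 | 0 | 1
  21 | 01010101011010001100011 | 0 | 0
  22 | 10101010110100011000110 | 1 | 1
  23 | 01010101101000110001101 | 0 | 0
  24 | 10101011010001100011010 | 1 | 0
  25 | 01010110100011000110100 | 0 | 1
  26 | 10101101000110001101001 | 1 | 1
  27 | 01011010001100011010011 | 0 | 1
  28 | 10110100011000110100111 | 1 | 1
  29 | 01101000110001101001111 | 0 | 0
  30 | 11010001100011010011110 | 1 | 0
  31 | 10100011000110100111100 | 1 | 0
  32 | 01000110001101001111000 | 0 | 1
  33 | 10001100011010011110001 | 1 | 0
  34 | 00011000110100111100010 | 0 | 0
  35 | 00110001101001111000100 | 0 | 0
  36 | 01100011010011110001000 | 0 | 0
  37 | 11000110100111100010000 | 1 | 0
  38 | 10001101001111000100000 | 1 | 1
  39 | 00011010011110001000001 | 0 | 0
  40 | 00110100111100010000010 | 0 | 0
  41 | 01101001111000100000100 | 0 | 0
  42 | 11010011110001000001000 | 1 | 1
  43 | 10100111100010000010001 | 1 | 0
  44 | 01001111000100000100010 | 0 | 0
  45 | 10011110001000001000100 | 1 | 1
  46 | 00111100010000010001001 | 0 | 0
  47 | 01111000100000100010010 | 0 | 1
  48 | 11110001000001000100101 | 1 | 1
  49 | 11100010000010001001011 | 1 | 1
  50 | 11000100000100010010111 | 1 | 0
  51 | 10001000001000100101110 | 1 | 1
  52 | 00010000010001001011101 | 0 | 1
  53 | 00100000100010010111011 | 0 | 1
  54 | 01000001000100101110111 | 0 | 1
  55 | 10000010001001011101111 | 1 | 1
  56 | 00000100010010111011111 | 0 | 1
  57 | 00001000100101110111111 | 0 | 1
  58 | 00010001001011101111111 | 0 | 1
  59 | 00100010010111011111111 | 0 | 1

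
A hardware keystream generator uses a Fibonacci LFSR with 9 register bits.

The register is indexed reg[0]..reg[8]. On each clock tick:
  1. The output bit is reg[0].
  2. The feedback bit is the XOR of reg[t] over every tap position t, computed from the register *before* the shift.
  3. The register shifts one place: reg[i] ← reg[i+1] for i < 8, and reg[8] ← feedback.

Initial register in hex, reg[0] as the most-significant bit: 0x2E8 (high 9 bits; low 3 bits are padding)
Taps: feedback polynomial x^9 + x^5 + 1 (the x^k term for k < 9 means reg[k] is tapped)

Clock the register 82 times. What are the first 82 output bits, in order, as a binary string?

0010111011111000111100110100110101110001101000101111111010010110001010011000110000

step | reg (before) | out | fb
   0 | 001011101 | 0 | 1
   1 | 010111011 | 0 | 1
   2 | 101110111 | 1 | 1
   3 | 011101111 | 0 | 1
   4 | 111011111 | 1 | 0
   5 | 110111110 | 1 | 0
   6 | 101111100 | 1 | 0
   7 | 011111000 | 0 | 1
   8 | 111110001 | 1 | 1
   9 | 111100011 | 1 | 1
  10 | 111000111 | 1 | 1
  11 | 110001111 | 1 | 0
  12 | 100011110 | 1 | 0
  13 | 000111100 | 0 | 1
  14 | 001111001 | 0 | 1
  15 | 011110011 | 0 | 0
  16 | 111100110 | 1 | 1
  17 | 111001101 | 1 | 0
  18 | 110011010 | 1 | 0
  19 | 100110100 | 1 | 1
  20 | 001101001 | 0 | 1
  21 | 011010011 | 0 | 0
  22 | 110100110 | 1 | 1
  23 | 101001101 | 1 | 0
  24 | 010011010 | 0 | 1
  25 | 100110101 | 1 | 1
  26 | 001101011 | 0 | 1
  27 | 011010111 | 0 | 0
  28 | 110101110 | 1 | 0
  29 | 101011100 | 1 | 0
  30 | 010111000 | 0 | 1
  31 | 101110001 | 1 | 1
  32 | 011100011 | 0 | 0
  33 | 111000110 | 1 | 1
  34 | 110001101 | 1 | 0
  35 | 100011010 | 1 | 0
  36 | 000110100 | 0 | 0
  37 | 001101000 | 0 | 1
  38 | 011010001 | 0 | 0
  39 | 110100010 | 1 | 1
  40 | 101000101 | 1 | 1
  41 | 010001011 | 0 | 1
  42 | 100010111 | 1 | 1
  43 | 000101111 | 0 | 1
  44 | 001011111 | 0 | 1
  45 | 010111111 | 0 | 1
  46 | 101111111 | 1 | 0
  47 | 011111110 | 0 | 1
  48 | 111111101 | 1 | 0
  49 | 111111010 | 1 | 0
  50 | 111110100 | 1 | 1
  51 | 111101001 | 1 | 0
  52 | 111010010 | 1 | 1
  53 | 110100101 | 1 | 1
  54 | 101001011 | 1 | 0
  55 | 010010110 | 0 | 0
  56 | 100101100 | 1 | 0
  57 | 001011000 | 0 | 1
  58 | 010110001 | 0 | 0
  59 | 101100010 | 1 | 1
  60 | 011000101 | 0 | 0
  61 | 110001010 | 1 | 0
  62 | 100010100 | 1 | 1
  63 | 000101001 | 0 | 1
  64 | 001010011 | 0 | 0
  65 | 010100110 | 0 | 0
  66 | 101001100 | 1 | 0
  67 | 010011000 | 0 | 1
  68 | 100110001 | 1 | 1
  69 | 001100011 | 0 | 0
  70 | 011000110 | 0 | 0
  71 | 110001100 | 1 | 0
  72 | 100011000 | 1 | 0
  73 | 000110000 | 0 | 0
  74 | 001100000 | 0 | 0
  75 | 011000000 | 0 | 0
  76 | 110000000 | 1 | 1
  77 | 100000001 | 1 | 1
  78 | 000000011 | 0 | 0
  79 | 000000110 | 0 | 0
  80 | 000001100 | 0 | 1
  81 | 000011001 | 0 | 1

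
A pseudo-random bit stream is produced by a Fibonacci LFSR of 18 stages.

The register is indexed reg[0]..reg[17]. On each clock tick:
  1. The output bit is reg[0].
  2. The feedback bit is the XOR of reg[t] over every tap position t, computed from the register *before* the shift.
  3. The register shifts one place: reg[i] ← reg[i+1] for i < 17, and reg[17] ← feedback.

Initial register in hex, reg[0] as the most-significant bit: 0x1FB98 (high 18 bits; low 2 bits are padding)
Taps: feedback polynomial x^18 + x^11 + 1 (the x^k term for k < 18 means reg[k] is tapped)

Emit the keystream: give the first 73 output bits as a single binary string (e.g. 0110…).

0001111110111001101101001000011101100011111001100001010011010000001001010

tick  register→output (feedback)
  0  000111111011100110→0 (1)
  1  001111110111001101→0 (1)
  2  011111101110011011→0 (0)
  3  111111011100110110→1 (1)
  4  111110111001101101→1 (0)
  5  111101110011011010→1 (0)
  6  111011100110110100→1 (1)
  7  110111001101101001→1 (0)
  8  101110011011010010→1 (0)
  9  011100110110100100→0 (0)
 10  111001101101001000→1 (0)
 11  110011011010010000→1 (1)
 12  100110110100100001→1 (1)
 13  001101101001000011→0 (1)
 14  011011010010000111→0 (0)
 15  110110100100001110→1 (1)
 16  101101001000011101→1 (1)
 17  011010010000111011→0 (0)
 18  110100100001110110→1 (0)
 19  101001000011101100→1 (0)
 20  010010000111011000→0 (1)
 21  100100001110110001→1 (1)
 22  001000011101100011→0 (1)
 23  010000111011000111→0 (1)
 24  100001110110001111→1 (1)
 25  000011101100011111→0 (0)
 26  000111011000111110→0 (0)
 27  001110110001111100→0 (1)
 28  011101100011111001→0 (1)
 29  111011000111110011→1 (0)
 30  110110001111100110→1 (0)
 31  101100011111001100→1 (0)
 32  011000111110011000→0 (0)
 33  110001111100110000→1 (1)
 34  100011111001100001→1 (0)
 35  000111110011000010→0 (1)
 36  001111100110000101→0 (0)
 37  011111001100001010→0 (0)
 38  111110011000010100→1 (1)
 39  111100110000101001→1 (1)
 40  111001100001010011→1 (0)
 41  110011000010100110→1 (1)
 42  100110000101001101→1 (0)
 43  001100001010011010→0 (0)
 44  011000010100110100→0 (0)
 45  110000101001101000→1 (0)
 46  100001010011010000→1 (0)
 47  000010100110100000→0 (0)
 48  000101001101000000→0 (1)
 49  001010011010000001→0 (0)
 50  010100110100000010→0 (0)
 51  101001101000000100→1 (1)
 52  010011010000001001→0 (0)
 53  100110100000010010→1 (1)
 54  001101000000100101→0 (0)
 55  011010000001001010→0 (1)
 56  110100000010010101→1 (1)
 57  101000000100101011→1 (1)
 58  010000001001010111→0 (1)
 59  100000010010101111→1 (1)
 60  000000100101011111→0 (1)
 61  000001001010111111→0 (0)
 62  000010010101111110→0 (1)
 63  000100101011111101→0 (1)
 64  001001010111111011→0 (1)
 65  010010101111110111→0 (1)
 66  100101011111101111→1 (0)
 67  001010111111011110→0 (1)
 68  010101111110111101→0 (0)
 69  101011111101111010→1 (0)
 70  010111111011110100→0 (1)
 71  101111110111101001→1 (0)
 72  011111101111010010→0 (1)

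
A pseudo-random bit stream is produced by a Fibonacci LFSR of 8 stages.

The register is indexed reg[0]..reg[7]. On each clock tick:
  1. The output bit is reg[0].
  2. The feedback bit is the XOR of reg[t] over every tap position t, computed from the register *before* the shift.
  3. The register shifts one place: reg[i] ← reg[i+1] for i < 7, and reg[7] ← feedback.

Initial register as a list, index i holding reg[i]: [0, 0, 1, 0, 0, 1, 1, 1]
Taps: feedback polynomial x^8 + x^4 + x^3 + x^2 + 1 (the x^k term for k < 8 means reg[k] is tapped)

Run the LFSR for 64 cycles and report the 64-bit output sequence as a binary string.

tick  register→output (feedback)
  0  00100111→0 (1)
  1  01001111→0 (1)
  2  10011111→1 (1)
  3  00111111→0 (1)
  4  01111111→0 (1)
  5  11111111→1 (0)
  6  11111110→1 (0)
  7  11111100→1 (0)
  8  11111000→1 (0)
  9  11110000→1 (1)
 10  11100001→1 (0)
 11  11000010→1 (1)
 12  10000101→1 (1)
 13  00001011→0 (1)
 14  00010111→0 (1)
 15  00101111→0 (0)
 16  01011110→0 (0)
 17  10111100→1 (0)
 18  01111000→0 (1)
 19  11110001→1 (1)
 20  11100011→1 (0)
 21  11000110→1 (1)
 22  10001101→1 (0)
 23  00011010→0 (0)
 24  00110100→0 (0)
 25  01101000→0 (0)
 26  11010000→1 (0)
 27  10100000→1 (0)
 28  01000000→0 (0)
 29  10000000→1 (1)
 30  00000001→0 (0)
 31  00000010→0 (0)
 32  00000100→0 (0)
 33  00001000→0 (1)
 34  00010001→0 (1)
 35  00100011→0 (1)
 36  01000111→0 (0)
 37  10001110→1 (0)
 38  00011100→0 (0)
 39  00111000→0 (1)
 40  01110001→0 (0)
 41  11100010→1 (0)
 42  11000100→1 (1)
 43  10001001→1 (0)
 44  00010010→0 (1)
 45  00100101→0 (1)
 46  01001011→0 (1)
 47  10010111→1 (0)
 48  00101110→0 (0)
 49  01011100→0 (0)
 50  10111000→1 (0)
 51  01110000→0 (0)
 52  11100000→1 (0)
 53  11000000→1 (1)
 54  10000001→1 (1)
 55  00000011→0 (0)
 56  00000110→0 (0)
 57  00001100→0 (1)
 58  00011001→0 (0)
 59  00110010→0 (0)
 60  01100100→0 (1)
 61  11001001→1 (0)
 62  10010010→1 (0)
 63  00100100→0 (1)

0010011111111000010111100011010000000100011100010010111000000110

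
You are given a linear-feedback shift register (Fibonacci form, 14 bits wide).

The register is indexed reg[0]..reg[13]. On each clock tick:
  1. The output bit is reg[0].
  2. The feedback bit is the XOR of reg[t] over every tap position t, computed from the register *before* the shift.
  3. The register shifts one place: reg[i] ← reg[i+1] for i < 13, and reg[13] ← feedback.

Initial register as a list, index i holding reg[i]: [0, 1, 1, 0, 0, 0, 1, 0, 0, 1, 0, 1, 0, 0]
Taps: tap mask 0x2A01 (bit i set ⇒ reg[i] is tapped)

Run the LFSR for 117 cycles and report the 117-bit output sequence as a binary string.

011000100101000111010110001000111101011101101110101010010110100010100111101100011100111001010101110010111010101000101

step | reg (before) | out | fb
   0 | 01100010010100 | 0 | 0
   1 | 11000100101000 | 1 | 1
   2 | 10001001010001 | 1 | 1
   3 | 00010010100011 | 0 | 1
   4 | 00100101000111 | 0 | 0
   5 | 01001010001110 | 0 | 1
   6 | 10010100011101 | 1 | 0
   7 | 00101000111010 | 0 | 1
   8 | 01010001110101 | 0 | 1
   9 | 10100011101011 | 1 | 0
  10 | 01000111010110 | 0 | 0
  11 | 10001110101100 | 1 | 0
  12 | 00011101011000 | 0 | 1
  13 | 00111010110001 | 0 | 0
  14 | 01110101100010 | 0 | 0
  15 | 11101011000100 | 1 | 0
  16 | 11010110001000 | 1 | 1
  17 | 10101100010001 | 1 | 1
  18 | 01011000100011 | 0 | 1
  19 | 10110001000111 | 1 | 1
  20 | 01100010001111 | 0 | 0
  21 | 11000100011110 | 1 | 1
  22 | 10001000111101 | 1 | 0
  23 | 00010001111010 | 0 | 1
  24 | 00100011110101 | 0 | 1
  25 | 01000111101011 | 0 | 1
  26 | 10001111010111 | 1 | 0
  27 | 00011110101110 | 0 | 1
  28 | 00111101011101 | 0 | 1
  29 | 01111010111011 | 0 | 0
  30 | 11110101110110 | 1 | 1
  31 | 11101011101101 | 1 | 1
  32 | 11010111011011 | 1 | 1
  33 | 10101110110111 | 1 | 0
  34 | 01011101101110 | 0 | 1
  35 | 10111011011101 | 1 | 0
  36 | 01110110111010 | 0 | 1
  37 | 11101101110101 | 1 | 0
  38 | 11011011101010 | 1 | 1
  39 | 10110111010101 | 1 | 0
  40 | 01101110101010 | 0 | 0
  41 | 11011101010100 | 1 | 1
  42 | 10111010101001 | 1 | 0
  43 | 01110101010010 | 0 | 1
  44 | 11101010100101 | 1 | 1
  45 | 11010101001011 | 1 | 0
  46 | 10101010010110 | 1 | 1
  47 | 01010100101101 | 0 | 0
  48 | 10101001011010 | 1 | 0
  49 | 01010010110100 | 0 | 0
  50 | 10100101101000 | 1 | 1
  51 | 01001011010001 | 0 | 0
  52 | 10010110100010 | 1 | 1
  53 | 00101101000101 | 0 | 0
  54 | 01011010001010 | 0 | 0
  55 | 10110100010100 | 1 | 1
  56 | 01101000101001 | 0 | 1
  57 | 11010001010011 | 1 | 1
  58 | 10100010100111 | 1 | 1
  59 | 01000101001111 | 0 | 0
  60 | 10001010011110 | 1 | 1
  61 | 00010100111101 | 0 | 1
  62 | 00101001111011 | 0 | 0
  63 | 01010011110110 | 0 | 0
  64 | 10100111101100 | 1 | 0
  65 | 01001111011000 | 0 | 1
  66 | 10011110110001 | 1 | 1
  67 | 00111101100011 | 0 | 1
  68 | 01111011000111 | 0 | 0
  69 | 11110110001110 | 1 | 0
  70 | 11101100011100 | 1 | 1
  71 | 11011000111001 | 1 | 1
  72 | 10110001110011 | 1 | 1
  73 | 01100011100111 | 0 | 0
  74 | 11000111001110 | 1 | 0
  75 | 10001110011100 | 1 | 1
  76 | 00011100111001 | 0 | 0
  77 | 00111001110010 | 0 | 1
  78 | 01110011100101 | 0 | 0
  79 | 11100111001010 | 1 | 1
  80 | 11001110010101 | 1 | 0
  81 | 10011100101010 | 1 | 1
  82 | 00111001010101 | 0 | 1
  83 | 01110010101011 | 0 | 1
  84 | 11100101010111 | 1 | 0
  85 | 11001010101110 | 1 | 0
  86 | 10010101011100 | 1 | 1
  87 | 00101010111001 | 0 | 0
  88 | 01010101110010 | 0 | 1
  89 | 10101011100101 | 1 | 1
  90 | 01010111001011 | 0 | 1
  91 | 10101110010111 | 1 | 0
  92 | 01011100101110 | 0 | 1
  93 | 10111001011101 | 1 | 0
  94 | 01110010111010 | 0 | 1
  95 | 11100101110101 | 1 | 0
  96 | 11001011101010 | 1 | 1
  97 | 10010111010101 | 1 | 0
  98 | 00101110101010 | 0 | 0
  99 | 01011101010100 | 0 | 0
 100 | 10111010101000 | 1 | 1
 101 | 01110101010001 | 0 | 0
 102 | 11101010100010 | 1 | 1
 103 | 11010101000101 | 1 | 1
 104 | 10101010001011 | 1 | 0
 105 | 01010100010110 | 0 | 0
 106 | 10101000101100 | 1 | 0
 107 | 01010001011000 | 0 | 1
 108 | 10100010110001 | 1 | 1
 109 | 01000101100011 | 0 | 1
 110 | 10001011000111 | 1 | 1
 111 | 00010110001111 | 0 | 0
 112 | 00101100011110 | 0 | 0
 113 | 01011000111100 | 0 | 0
 114 | 10110001111000 | 1 | 0
 115 | 01100011110000 | 0 | 1
 116 | 11000111100001 | 1 | 0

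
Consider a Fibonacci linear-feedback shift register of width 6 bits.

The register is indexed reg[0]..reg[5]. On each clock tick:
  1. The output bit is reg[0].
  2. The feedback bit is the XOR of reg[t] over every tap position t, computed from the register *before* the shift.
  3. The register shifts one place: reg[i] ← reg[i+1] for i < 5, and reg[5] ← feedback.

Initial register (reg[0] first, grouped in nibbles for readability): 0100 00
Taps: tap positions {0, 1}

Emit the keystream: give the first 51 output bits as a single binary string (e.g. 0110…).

010000110001010011110100011100100101101110110011010

step | reg (before) | out | fb
   0 | 010000 | 0 | 1
   1 | 100001 | 1 | 1
   2 | 000011 | 0 | 0
   3 | 000110 | 0 | 0
   4 | 001100 | 0 | 0
   5 | 011000 | 0 | 1
   6 | 110001 | 1 | 0
   7 | 100010 | 1 | 1
   8 | 000101 | 0 | 0
   9 | 001010 | 0 | 0
  10 | 010100 | 0 | 1
  11 | 101001 | 1 | 1
  12 | 010011 | 0 | 1
  13 | 100111 | 1 | 1
  14 | 001111 | 0 | 0
  15 | 011110 | 0 | 1
  16 | 111101 | 1 | 0
  17 | 111010 | 1 | 0
  18 | 110100 | 1 | 0
  19 | 101000 | 1 | 1
  20 | 010001 | 0 | 1
  21 | 100011 | 1 | 1
  22 | 000111 | 0 | 0
  23 | 001110 | 0 | 0
  24 | 011100 | 0 | 1
  25 | 111001 | 1 | 0
  26 | 110010 | 1 | 0
  27 | 100100 | 1 | 1
  28 | 001001 | 0 | 0
  29 | 010010 | 0 | 1
  30 | 100101 | 1 | 1
  31 | 001011 | 0 | 0
  32 | 010110 | 0 | 1
  33 | 101101 | 1 | 1
  34 | 011011 | 0 | 1
  35 | 110111 | 1 | 0
  36 | 101110 | 1 | 1
  37 | 011101 | 0 | 1
  38 | 111011 | 1 | 0
  39 | 110110 | 1 | 0
  40 | 101100 | 1 | 1
  41 | 011001 | 0 | 1
  42 | 110011 | 1 | 0
  43 | 100110 | 1 | 1
  44 | 001101 | 0 | 0
  45 | 011010 | 0 | 1
  46 | 110101 | 1 | 0
  47 | 101010 | 1 | 1
  48 | 010101 | 0 | 1
  49 | 101011 | 1 | 1
  50 | 010111 | 0 | 1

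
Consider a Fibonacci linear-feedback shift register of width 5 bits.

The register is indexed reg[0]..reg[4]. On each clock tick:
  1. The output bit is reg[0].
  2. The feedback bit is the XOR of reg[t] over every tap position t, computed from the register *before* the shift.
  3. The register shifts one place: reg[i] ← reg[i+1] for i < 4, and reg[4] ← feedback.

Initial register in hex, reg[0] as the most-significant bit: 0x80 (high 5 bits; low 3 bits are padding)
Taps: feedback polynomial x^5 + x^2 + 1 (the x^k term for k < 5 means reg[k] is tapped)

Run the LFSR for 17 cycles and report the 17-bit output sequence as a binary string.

tick  register→output (feedback)
  0  10000→1 (1)
  1  00001→0 (0)
  2  00010→0 (0)
  3  00100→0 (1)
  4  01001→0 (0)
  5  10010→1 (1)
  6  00101→0 (1)
  7  01011→0 (0)
  8  10110→1 (0)
  9  01100→0 (1)
 10  11001→1 (1)
 11  10011→1 (1)
 12  00111→0 (1)
 13  01111→0 (1)
 14  11111→1 (0)
 15  11110→1 (0)
 16  11100→1 (0)

10000100101100111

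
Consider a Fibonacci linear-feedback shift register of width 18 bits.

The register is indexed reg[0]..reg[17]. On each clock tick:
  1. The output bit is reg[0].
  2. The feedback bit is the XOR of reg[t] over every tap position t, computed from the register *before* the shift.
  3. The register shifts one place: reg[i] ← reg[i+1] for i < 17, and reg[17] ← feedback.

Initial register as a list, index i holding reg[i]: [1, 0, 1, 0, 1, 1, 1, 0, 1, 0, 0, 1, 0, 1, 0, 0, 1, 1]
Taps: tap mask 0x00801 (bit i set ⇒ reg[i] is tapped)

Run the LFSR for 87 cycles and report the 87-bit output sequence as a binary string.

101011101001010011000010001000010111001001101100100001011001000000000001011001101100110

k : reg_k → out_k, fb_k
0: 101011101001010011 → 1, fb=0
1: 010111010010100110 → 0, fb=0
2: 101110100101001100 → 1, fb=0
3: 011101001010011000 → 0, fb=0
4: 111010010100110000 → 1, fb=1
5: 110100101001100001 → 1, fb=0
6: 101001010011000010 → 1, fb=0
7: 010010100110000100 → 0, fb=0
8: 100101001100001000 → 1, fb=1
9: 001010011000010001 → 0, fb=0
10: 010100110000100010 → 0, fb=0
11: 101001100001000100 → 1, fb=0
12: 010011000010001000 → 0, fb=0
13: 100110000100010000 → 1, fb=1
14: 001100001000100001 → 0, fb=0
15: 011000010001000010 → 0, fb=1
16: 110000100010000101 → 1, fb=1
17: 100001000100001011 → 1, fb=1
18: 000010001000010111 → 0, fb=0
19: 000100010000101110 → 0, fb=0
20: 001000100001011100 → 0, fb=1
21: 010001000010111001 → 0, fb=0
22: 100010000101110010 → 1, fb=0
23: 000100001011100100 → 0, fb=1
24: 001000010111001001 → 0, fb=1
25: 010000101110010011 → 0, fb=0
26: 100001011100100110 → 1, fb=1
27: 000010111001001101 → 0, fb=1
28: 000101110010011011 → 0, fb=0
29: 001011100100110110 → 0, fb=0
30: 010111001001101100 → 0, fb=1
31: 101110010011011001 → 1, fb=0
32: 011100100110110010 → 0, fb=0
33: 111001001101100100 → 1, fb=0
34: 110010011011001000 → 1, fb=0
35: 100100110110010000 → 1, fb=1
36: 001001101100100001 → 0, fb=0
37: 010011011001000010 → 0, fb=1
38: 100110110010000101 → 1, fb=1
39: 001101100100001011 → 0, fb=0
40: 011011001000010110 → 0, fb=0
41: 110110010000101100 → 1, fb=1
42: 101100100001011001 → 1, fb=0
43: 011001000010110010 → 0, fb=0
44: 110010000101100100 → 1, fb=0
45: 100100001011001000 → 1, fb=0
46: 001000010110010000 → 0, fb=0
47: 010000101100100000 → 0, fb=0
48: 100001011001000000 → 1, fb=0
49: 000010110010000000 → 0, fb=0
50: 000101100100000000 → 0, fb=0
51: 001011001000000000 → 0, fb=0
52: 010110010000000000 → 0, fb=0
53: 101100100000000000 → 1, fb=1
54: 011001000000000001 → 0, fb=0
55: 110010000000000010 → 1, fb=1
56: 100100000000000101 → 1, fb=1
57: 001000000000001011 → 0, fb=0
58: 010000000000010110 → 0, fb=0
59: 100000000000101100 → 1, fb=1
60: 000000000001011001 → 0, fb=1
61: 000000000010110011 → 0, fb=0
62: 000000000101100110 → 0, fb=1
63: 000000001011001101 → 0, fb=1
64: 000000010110011011 → 0, fb=0
65: 000000101100110110 → 0, fb=0
66: 000001011001101100 → 0, fb=1
67: 000010110011011001 → 0, fb=1
68: 000101100110110011 → 0, fb=0
69: 001011001101100110 → 0, fb=1
70: 010110011011001101 → 0, fb=1
71: 101100110110011011 → 1, fb=1
72: 011001101100110111 → 0, fb=0
73: 110011011001101110 → 1, fb=0
74: 100110110011011100 → 1, fb=0
75: 001101100110111000 → 0, fb=0
76: 011011001101110000 → 0, fb=1
77: 110110011011100001 → 1, fb=0
78: 101100110111000010 → 1, fb=0
79: 011001101110000100 → 0, fb=0
80: 110011011100001000 → 1, fb=1
81: 100110111000010001 → 1, fb=1
82: 001101110000100011 → 0, fb=0
83: 011011100001000110 → 0, fb=1
84: 110111000010001101 → 1, fb=1
85: 101110000100011011 → 1, fb=1
86: 011100001000110111 → 0, fb=0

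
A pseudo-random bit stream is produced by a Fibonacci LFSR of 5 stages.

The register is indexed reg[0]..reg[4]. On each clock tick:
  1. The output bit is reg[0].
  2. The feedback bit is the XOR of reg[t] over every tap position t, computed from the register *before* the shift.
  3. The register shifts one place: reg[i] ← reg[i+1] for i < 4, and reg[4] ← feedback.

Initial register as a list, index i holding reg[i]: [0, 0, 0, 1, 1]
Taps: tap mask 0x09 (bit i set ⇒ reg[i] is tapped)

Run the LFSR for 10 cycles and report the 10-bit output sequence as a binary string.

k : reg_k → out_k, fb_k
0: 00011 → 0, fb=1
1: 00111 → 0, fb=1
2: 01111 → 0, fb=1
3: 11111 → 1, fb=0
4: 11110 → 1, fb=0
5: 11100 → 1, fb=1
6: 11001 → 1, fb=1
7: 10011 → 1, fb=0
8: 00110 → 0, fb=1
9: 01101 → 0, fb=0

0001111100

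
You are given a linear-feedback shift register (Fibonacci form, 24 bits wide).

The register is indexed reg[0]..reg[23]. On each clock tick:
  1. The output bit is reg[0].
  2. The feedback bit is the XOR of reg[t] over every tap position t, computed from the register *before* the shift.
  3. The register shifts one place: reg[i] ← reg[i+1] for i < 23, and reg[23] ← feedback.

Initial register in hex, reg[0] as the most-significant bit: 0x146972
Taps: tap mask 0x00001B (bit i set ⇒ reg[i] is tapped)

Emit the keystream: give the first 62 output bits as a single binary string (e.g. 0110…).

step | reg (before) | out | fb
   0 | 000101000110100101110010 | 0 | 1
   1 | 001010001101001011100101 | 0 | 1
   2 | 010100011010010111001011 | 0 | 0
   3 | 101000110100101110010110 | 1 | 1
   4 | 010001101001011100101101 | 0 | 1
   5 | 100011010010111001011011 | 1 | 0
   6 | 000110100101110010110110 | 0 | 0
   7 | 001101001011100101101100 | 0 | 1
   8 | 011010010111001011011001 | 0 | 0
   9 | 110100101110010110110010 | 1 | 1
  10 | 101001011100101101100101 | 1 | 1
  11 | 010010111001011011001011 | 0 | 0
  12 | 100101110010110110010110 | 1 | 0
  13 | 001011100101101100101100 | 0 | 1
  14 | 010111001011011001011001 | 0 | 1
  15 | 101110010110110010110011 | 1 | 1
  16 | 011100101101100101100111 | 0 | 0
  17 | 111001011011001011001110 | 1 | 0
  18 | 110010110110010110011100 | 1 | 1
  19 | 100101101100101100111001 | 1 | 0
  20 | 001011011001011001110010 | 0 | 1
  21 | 010110110010110011100101 | 0 | 1
  22 | 101101100101100111001011 | 1 | 0
  23 | 011011001011001110010110 | 0 | 0
  24 | 110110010110011100101100 | 1 | 0
  25 | 101100101100111001011000 | 1 | 0
  26 | 011001011001110010110000 | 0 | 1
  27 | 110010110011100101100001 | 1 | 1
  28 | 100101100111001011000011 | 1 | 0
  29 | 001011001110010110000110 | 0 | 1
  30 | 010110011100101100001101 | 0 | 1
  31 | 101100111001011000011011 | 1 | 0
  32 | 011001110010110000110110 | 0 | 1
  33 | 110011100101100001101101 | 1 | 1
  34 | 100111001011000011011011 | 1 | 1
  35 | 001110010110000110110111 | 0 | 0
  36 | 011100101100001101101110 | 0 | 0
  37 | 111001011000011011011100 | 1 | 0
  38 | 110010110000110110111000 | 1 | 1
  39 | 100101100001101101110001 | 1 | 0
  40 | 001011000011011011100010 | 0 | 1
  41 | 010110000110110111000101 | 0 | 1
  42 | 101100001101101110001011 | 1 | 0
  43 | 011000011011011100010110 | 0 | 1
  44 | 110000110110111000101101 | 1 | 0
  45 | 100001101101110001011010 | 1 | 1
  46 | 000011011011100010110101 | 0 | 1
  47 | 000110110111000101101011 | 0 | 0
  48 | 001101101110001011010110 | 0 | 1
  49 | 011011011100010110101101 | 0 | 0
  50 | 110110111000101101011010 | 1 | 0
  51 | 101101110001011010110100 | 1 | 0
  52 | 011011100010110101101000 | 0 | 0
  53 | 110111000101101011010000 | 1 | 0
  54 | 101110001011010110100000 | 1 | 1
  55 | 011100010110101101000001 | 0 | 0
  56 | 111000101101011010000010 | 1 | 0
  57 | 110001011010110100000100 | 1 | 0
  58 | 100010110101101000001000 | 1 | 0
  59 | 000101101011010000010000 | 0 | 1
  60 | 001011010110100000100001 | 0 | 1
  61 | 010110101101000001000011 | 0 | 1

00010100011010010111001011011001011001110010110000110110111000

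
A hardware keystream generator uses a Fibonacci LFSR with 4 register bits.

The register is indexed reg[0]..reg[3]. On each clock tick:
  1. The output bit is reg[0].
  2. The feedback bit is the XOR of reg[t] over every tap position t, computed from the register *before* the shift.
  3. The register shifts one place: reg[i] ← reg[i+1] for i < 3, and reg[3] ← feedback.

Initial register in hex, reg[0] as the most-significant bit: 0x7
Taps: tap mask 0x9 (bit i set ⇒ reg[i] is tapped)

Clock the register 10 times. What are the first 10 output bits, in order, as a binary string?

0111101011

tick  register→output (feedback)
  0  0111→0 (1)
  1  1111→1 (0)
  2  1110→1 (1)
  3  1101→1 (0)
  4  1010→1 (1)
  5  0101→0 (1)
  6  1011→1 (0)
  7  0110→0 (0)
  8  1100→1 (1)
  9  1001→1 (0)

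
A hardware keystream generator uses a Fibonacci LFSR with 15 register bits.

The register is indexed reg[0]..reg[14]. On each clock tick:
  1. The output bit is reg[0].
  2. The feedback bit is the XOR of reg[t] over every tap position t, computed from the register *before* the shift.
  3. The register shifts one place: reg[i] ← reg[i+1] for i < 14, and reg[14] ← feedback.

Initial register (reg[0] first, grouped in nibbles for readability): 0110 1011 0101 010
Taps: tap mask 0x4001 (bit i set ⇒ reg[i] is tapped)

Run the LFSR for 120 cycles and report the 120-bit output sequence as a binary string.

011010110101010010011011001100011101101110111101001001011010110001110010011011110100011101101011000010110110010000011011

k : reg_k → out_k, fb_k
0: 011010110101010 → 0, fb=0
1: 110101101010100 → 1, fb=1
2: 101011010101001 → 1, fb=0
3: 010110101010010 → 0, fb=0
4: 101101010100100 → 1, fb=1
5: 011010101001001 → 0, fb=1
6: 110101010010011 → 1, fb=0
7: 101010100100110 → 1, fb=1
8: 010101001001101 → 0, fb=1
9: 101010010011011 → 1, fb=0
10: 010100100110110 → 0, fb=0
11: 101001001101100 → 1, fb=1
12: 010010011011001 → 0, fb=1
13: 100100110110011 → 1, fb=0
14: 001001101100110 → 0, fb=0
15: 010011011001100 → 0, fb=0
16: 100110110011000 → 1, fb=1
17: 001101100110001 → 0, fb=1
18: 011011001100011 → 0, fb=1
19: 110110011000111 → 1, fb=0
20: 101100110001110 → 1, fb=1
21: 011001100011101 → 0, fb=1
22: 110011000111011 → 1, fb=0
23: 100110001110110 → 1, fb=1
24: 001100011101101 → 0, fb=1
25: 011000111011011 → 0, fb=1
26: 110001110110111 → 1, fb=0
27: 100011101101110 → 1, fb=1
28: 000111011011101 → 0, fb=1
29: 001110110111011 → 0, fb=1
30: 011101101110111 → 0, fb=1
31: 111011011101111 → 1, fb=0
32: 110110111011110 → 1, fb=1
33: 101101110111101 → 1, fb=0
34: 011011101111010 → 0, fb=0
35: 110111011110100 → 1, fb=1
36: 101110111101001 → 1, fb=0
37: 011101111010010 → 0, fb=0
38: 111011110100100 → 1, fb=1
39: 110111101001001 → 1, fb=0
40: 101111010010010 → 1, fb=1
41: 011110100100101 → 0, fb=1
42: 111101001001011 → 1, fb=0
43: 111010010010110 → 1, fb=1
44: 110100100101101 → 1, fb=0
45: 101001001011010 → 1, fb=1
46: 010010010110101 → 0, fb=1
47: 100100101101011 → 1, fb=0
48: 001001011010110 → 0, fb=0
49: 010010110101100 → 0, fb=0
50: 100101101011000 → 1, fb=1
51: 001011010110001 → 0, fb=1
52: 010110101100011 → 0, fb=1
53: 101101011000111 → 1, fb=0
54: 011010110001110 → 0, fb=0
55: 110101100011100 → 1, fb=1
56: 101011000111001 → 1, fb=0
57: 010110001110010 → 0, fb=0
58: 101100011100100 → 1, fb=1
59: 011000111001001 → 0, fb=1
60: 110001110010011 → 1, fb=0
61: 100011100100110 → 1, fb=1
62: 000111001001101 → 0, fb=1
63: 001110010011011 → 0, fb=1
64: 011100100110111 → 0, fb=1
65: 111001001101111 → 1, fb=0
66: 110010011011110 → 1, fb=1
67: 100100110111101 → 1, fb=0
68: 001001101111010 → 0, fb=0
69: 010011011110100 → 0, fb=0
70: 100110111101000 → 1, fb=1
71: 001101111010001 → 0, fb=1
72: 011011110100011 → 0, fb=1
73: 110111101000111 → 1, fb=0
74: 101111010001110 → 1, fb=1
75: 011110100011101 → 0, fb=1
76: 111101000111011 → 1, fb=0
77: 111010001110110 → 1, fb=1
78: 110100011101101 → 1, fb=0
79: 101000111011010 → 1, fb=1
80: 010001110110101 → 0, fb=1
81: 100011101101011 → 1, fb=0
82: 000111011010110 → 0, fb=0
83: 001110110101100 → 0, fb=0
84: 011101101011000 → 0, fb=0
85: 111011010110000 → 1, fb=1
86: 110110101100001 → 1, fb=0
87: 101101011000010 → 1, fb=1
88: 011010110000101 → 0, fb=1
89: 110101100001011 → 1, fb=0
90: 101011000010110 → 1, fb=1
91: 010110000101101 → 0, fb=1
92: 101100001011011 → 1, fb=0
93: 011000010110110 → 0, fb=0
94: 110000101101100 → 1, fb=1
95: 100001011011001 → 1, fb=0
96: 000010110110010 → 0, fb=0
97: 000101101100100 → 0, fb=0
98: 001011011001000 → 0, fb=0
99: 010110110010000 → 0, fb=0
100: 101101100100000 → 1, fb=1
101: 011011001000001 → 0, fb=1
102: 110110010000011 → 1, fb=0
103: 101100100000110 → 1, fb=1
104: 011001000001101 → 0, fb=1
105: 110010000011011 → 1, fb=0
106: 100100000110110 → 1, fb=1
107: 001000001101101 → 0, fb=1
108: 010000011011011 → 0, fb=1
109: 100000110110111 → 1, fb=0
110: 000001101101110 → 0, fb=0
111: 000011011011100 → 0, fb=0
112: 000110110111000 → 0, fb=0
113: 001101101110000 → 0, fb=0
114: 011011011100000 → 0, fb=0
115: 110110111000000 → 1, fb=1
116: 101101110000001 → 1, fb=0
117: 011011100000010 → 0, fb=0
118: 110111000000100 → 1, fb=1
119: 101110000001001 → 1, fb=0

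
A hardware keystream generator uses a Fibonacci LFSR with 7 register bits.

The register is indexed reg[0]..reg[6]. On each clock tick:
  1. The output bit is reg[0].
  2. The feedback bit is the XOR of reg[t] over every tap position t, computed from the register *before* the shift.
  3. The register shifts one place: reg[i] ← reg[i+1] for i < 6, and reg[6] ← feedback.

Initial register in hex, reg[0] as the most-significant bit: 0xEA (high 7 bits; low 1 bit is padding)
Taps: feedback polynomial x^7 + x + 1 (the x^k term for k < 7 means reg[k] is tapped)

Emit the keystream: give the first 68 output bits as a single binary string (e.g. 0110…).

11101010011111010000111000100100110110101101111011000110100101110111

tick  register→output (feedback)
  0  1110101→1 (0)
  1  1101010→1 (0)
  2  1010100→1 (1)
  3  0101001→0 (1)
  4  1010011→1 (1)
  5  0100111→0 (1)
  6  1001111→1 (1)
  7  0011111→0 (0)
  8  0111110→0 (1)
  9  1111101→1 (0)
 10  1111010→1 (0)
 11  1110100→1 (0)
 12  1101000→1 (0)
 13  1010000→1 (1)
 14  0100001→0 (1)
 15  1000011→1 (1)
 16  0000111→0 (0)
 17  0001110→0 (0)
 18  0011100→0 (0)
 19  0111000→0 (1)
 20  1110001→1 (0)
 21  1100010→1 (0)
 22  1000100→1 (1)
 23  0001001→0 (0)
 24  0010010→0 (0)
 25  0100100→0 (1)
 26  1001001→1 (1)
 27  0010011→0 (0)
 28  0100110→0 (1)
 29  1001101→1 (1)
 30  0011011→0 (0)
 31  0110110→0 (1)
 32  1101101→1 (0)
 33  1011010→1 (1)
 34  0110101→0 (1)
 35  1101011→1 (0)
 36  1010110→1 (1)
 37  0101101→0 (1)
 38  1011011→1 (1)
 39  0110111→0 (1)
 40  1101111→1 (0)
 41  1011110→1 (1)
 42  0111101→0 (1)
 43  1111011→1 (0)
 44  1110110→1 (0)
 45  1101100→1 (0)
 46  1011000→1 (1)
 47  0110001→0 (1)
 48  1100011→1 (0)
 49  1000110→1 (1)
 50  0001101→0 (0)
 51  0011010→0 (0)
 52  0110100→0 (1)
 53  1101001→1 (0)
 54  1010010→1 (1)
 55  0100101→0 (1)
 56  1001011→1 (1)
 57  0010111→0 (0)
 58  0101110→0 (1)
 59  1011101→1 (1)
 60  0111011→0 (1)
 61  1110111→1 (0)
 62  1101110→1 (0)
 63  1011100→1 (1)
 64  0111001→0 (1)
 65  1110011→1 (0)
 66  1100110→1 (0)
 67  1001100→1 (1)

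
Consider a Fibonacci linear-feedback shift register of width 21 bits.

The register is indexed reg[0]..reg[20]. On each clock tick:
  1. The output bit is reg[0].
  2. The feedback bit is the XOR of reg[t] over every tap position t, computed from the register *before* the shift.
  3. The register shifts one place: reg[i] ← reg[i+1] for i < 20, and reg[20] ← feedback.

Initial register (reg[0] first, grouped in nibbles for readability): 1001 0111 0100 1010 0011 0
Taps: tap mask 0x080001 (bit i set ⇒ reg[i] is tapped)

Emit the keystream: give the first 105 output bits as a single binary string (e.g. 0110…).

100101110100101000110000100111010001010010101111001000001000010001100001010100000010100101011101111111101

tick  register→output (feedback)
  0  100101110100101000110→1 (0)
  1  001011101001010001100→0 (0)
  2  010111010010100011000→0 (0)
  3  101110100101000110000→1 (1)
  4  011101001010001100001→0 (0)
  5  111010010100011000010→1 (0)
  6  110100101000110000100→1 (1)
  7  101001010001100001001→1 (1)
  8  010010100011000010011→0 (1)
  9  100101000110000100111→1 (0)
 10  001010001100001001110→0 (1)
 11  010100011000010011101→0 (0)
 12  101000110000100111010→1 (0)
 13  010001100001001110100→0 (0)
 14  100011000010011101000→1 (1)
 15  000110000100111010001→0 (0)
 16  001100001001110100010→0 (1)
 17  011000010011101000101→0 (0)
 18  110000100111010001010→1 (0)
 19  100001001110100010100→1 (1)
 20  000010011101000101001→0 (0)
 21  000100111010001010010→0 (1)
 22  001001110100010100101→0 (0)
 23  010011101000101001010→0 (1)
 24  100111010001010010101→1 (1)
 25  001110100010100101011→0 (1)
 26  011101000101001010111→0 (1)
 27  111010001010010101111→1 (0)
 28  110100010100101011110→1 (0)
 29  101000101001010111100→1 (1)
 30  010001010010101111001→0 (0)
 31  100010100101011110010→1 (0)
 32  000101001010111100100→0 (0)
 33  001010010101111001000→0 (0)
 34  010100101011110010000→0 (0)
 35  101001010111100100000→1 (1)
 36  010010101111001000001→0 (0)
 37  100101011110010000010→1 (0)
 38  001010111100100000100→0 (0)
 39  010101111001000001000→0 (0)
 40  101011110010000010000→1 (1)
 41  010111100100000100001→0 (0)
 42  101111001000001000010→1 (0)
 43  011110010000010000100→0 (0)
 44  111100100000100001000→1 (1)
 45  111001000001000010001→1 (1)
 46  110010000010000100011→1 (0)
 47  100100000100001000110→1 (0)
 48  001000001000010001100→0 (0)
 49  010000010000100011000→0 (0)
 50  100000100001000110000→1 (1)
 51  000001000010001100001→0 (0)
 52  000010000100011000010→0 (1)
 53  000100001000110000101→0 (0)
 54  001000010001100001010→0 (1)
 55  010000100011000010101→0 (0)
 56  100001000110000101010→1 (0)
 57  000010001100001010100→0 (0)
 58  000100011000010101000→0 (0)
 59  001000110000101010000→0 (0)
 60  010001100001010100000→0 (0)
 61  100011000010101000000→1 (1)
 62  000110000101010000001→0 (0)
 63  001100001010100000010→0 (1)
 64  011000010101000000101→0 (0)
 65  110000101010000001010→1 (0)
 66  100001010100000010100→1 (1)
 67  000010101000000101001→0 (0)
 68  000101010000001010010→0 (1)
 69  001010100000010100101→0 (0)
 70  010101000000101001010→0 (1)
 71  101010000001010010101→1 (1)
 72  010100000010100101011→0 (1)
 73  101000000101001010111→1 (0)
 74  010000001010010101110→0 (1)
 75  100000010100101011101→1 (1)
 76  000000101001010111011→0 (1)
 77  000001010010101110111→0 (1)
 78  000010100101011101111→0 (1)
 79  000101001010111011111→0 (1)
 80  001010010101110111111→0 (1)
 81  010100101011101111111→0 (1)
 82  101001010111011111111→1 (0)
 83  010010101110111111110→0 (1)
 84  100101011101111111101→1 (1)
 85  001010111011111111011→0 (1)
 86  010101110111111110111→0 (1)
 87  101011101111111101111→1 (0)
 88  010111011111111011110→0 (1)
 89  101110111111110111101→1 (1)
 90  011101111111101111011→0 (1)
 91  111011111111011110111→1 (0)
 92  110111111110111101110→1 (0)
 93  101111111101111011100→1 (1)
 94  011111111011110111001→0 (0)
 95  111111110111101110010→1 (0)
 96  111111101111011100100→1 (1)
 97  111111011110111001001→1 (1)
 98  111110111101110010011→1 (0)
 99  111101111011100100110→1 (0)
100  111011110111001001100→1 (1)
101  110111101110010011001→1 (1)
102  101111011100100110011→1 (0)
103  011110111001001100110→0 (1)
104  111101110010011001101→1 (1)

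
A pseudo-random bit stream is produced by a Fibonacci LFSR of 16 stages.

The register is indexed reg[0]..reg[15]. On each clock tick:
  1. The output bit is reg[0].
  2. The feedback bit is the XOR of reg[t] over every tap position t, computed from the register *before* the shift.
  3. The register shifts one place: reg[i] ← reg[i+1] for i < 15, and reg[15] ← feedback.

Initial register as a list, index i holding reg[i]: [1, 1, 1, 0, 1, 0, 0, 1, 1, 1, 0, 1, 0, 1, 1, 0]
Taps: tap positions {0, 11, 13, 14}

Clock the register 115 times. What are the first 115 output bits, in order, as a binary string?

tick  register→output (feedback)
  0  1110100111010110→1 (0)
  1  1101001110101100→1 (0)
  2  1010011101011000→1 (0)
  3  0100111010110000→0 (1)
  4  1001110101100001→1 (1)
  5  0011101011000011→0 (1)
  6  0111010110000111→0 (0)
  7  1110101100001110→1 (1)
  8  1101011000011101→1 (1)
  9  1010110000111011→1 (1)
 10  0101100001110111→0 (1)
 11  1011000011101111→1 (1)
 12  0110000111011111→0 (1)
 13  1100001110111111→1 (0)
 14  1000011101111110→1 (0)
 15  0000111011111100→0 (0)
 16  0001110111111000→0 (1)
 17  0011101111110001→0 (1)
 18  0111011111100011→0 (1)
 19  1110111111000111→1 (1)
 20  1101111110001111→1 (1)
 21  1011111100011111→1 (0)
 22  0111111000111110→0 (1)
 23  1111110001111101→1 (1)
 24  1111100011111011→1 (1)
 25  1111000111110111→1 (0)
 26  1110001111101110→1 (1)
 27  1100011111011101→1 (1)
 28  1000111110111011→1 (1)
 29  0001111101110111→0 (1)
 30  0011111011101111→0 (0)
 31  0111110111011110→0 (1)
 32  1111101110111101→1 (1)
 33  1111011101111011→1 (1)
 34  1110111011110111→1 (0)
 35  1101110111101110→1 (1)
 36  1011101111011101→1 (1)
 37  0111011110111011→0 (0)
 38  1110111101110110→1 (0)
 39  1101111011101100→1 (0)
 40  1011110111011000→1 (0)
 41  0111101110110000→0 (1)
 42  1111011101100001→1 (1)
 43  1110111011000011→1 (0)
 44  1101110110000110→1 (1)
 45  1011101100001101→1 (0)
 46  0111011000011010→0 (0)
 47  1110110000110100→1 (1)
 48  1101100001101001→1 (1)
 49  1011000011010011→1 (1)
 50  0110000110100111→0 (0)
 51  1100001101001110→1 (1)
 52  1000011010011101→1 (1)
 53  0000110100111011→0 (0)
 54  0001101001110110→0 (1)
 55  0011010011101101→0 (1)
 56  0110100111011011→0 (0)
 57  1101001110110110→1 (0)
 58  1010011101101100→1 (0)
 59  0100111011011000→0 (1)
 60  1001110110110001→1 (0)
 61  0011101101100010→0 (1)
 62  0111011011000101→0 (1)
 63  1110110110001011→1 (0)
 64  1101101100010110→1 (0)
 65  1011011000101100→1 (0)
 66  0110110001011000→0 (1)
 67  1101100010110001→1 (0)
 68  1011000101100010→1 (0)
 69  0110001011000100→0 (1)
 70  1100010110001001→1 (1)
 71  1000101100010011→1 (1)
 72  0001011000100111→0 (0)
 73  0010110001001110→0 (0)
 74  0101100010011100→0 (0)
 75  1011000100111000→1 (0)
 76  0110001001110000→0 (1)
 77  1100010011100001→1 (1)
 78  1000100111000011→1 (0)
 79  0001001110000110→0 (0)
 80  0010011100001100→0 (1)
 81  0100111000011001→0 (1)
 82  1001110000110011→1 (1)
 83  0011100001100111→0 (0)
 84  0111000011001110→0 (0)
 85  1110000110011100→1 (1)
 86  1100001100111001→1 (0)
 87  1000011001110010→1 (1)
 88  0000110011100101→0 (1)
 89  0001100111001011→0 (1)
 90  0011001110010111→0 (1)
 91  0110011100101111→0 (0)
 92  1100111001011110→1 (0)
 93  1001110010111100→1 (1)
 94  0011100101111001→0 (1)
 95  0111001011110011→0 (0)
 96  1110010111100110→1 (1)
 97  1100101111001101→1 (0)
 98  1001011110011010→1 (1)
 99  0010111100110101→0 (0)
100  0101111001101010→0 (1)
101  1011110011010101→1 (1)
102  0111100110101011→0 (1)
103  1111001101010111→1 (0)
104  1110011010101110→1 (1)
105  1100110101011101→1 (1)
106  1001101010111011→1 (1)
107  0011010101110111→0 (1)
108  0110101011101111→0 (0)
109  1101010111011110→1 (0)
110  1010101110111100→1 (1)
111  0101011101111001→0 (1)
112  1010111011110011→1 (1)
113  0101110111100111→0 (0)
114  1011101111001110→1 (1)

1110100111010110000111011111100011111011101111011101100001101001110110110001011000100111000011001110010111100110101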